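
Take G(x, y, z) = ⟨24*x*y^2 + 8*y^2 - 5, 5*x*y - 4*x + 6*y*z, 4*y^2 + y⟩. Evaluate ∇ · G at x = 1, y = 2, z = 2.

∂G₁/∂x = 24*y^2
∂G₂/∂y = 5*x + 6*z
∂G₃/∂z = 0
∇·G = 5*x + 24*y^2 + 6*z
At (1, 2, 2): 113.

113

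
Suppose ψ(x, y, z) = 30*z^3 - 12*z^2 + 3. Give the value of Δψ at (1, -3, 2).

336

∂²ψ/∂x² = 0
∂²ψ/∂y² = 0
∂²ψ/∂z² = 12*(15*z - 2)
∇²ψ = 180*z - 24
At (1, -3, 2): 336.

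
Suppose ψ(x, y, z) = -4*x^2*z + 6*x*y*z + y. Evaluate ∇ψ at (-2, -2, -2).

∂ψ/∂x = -8*x*z + 6*y*z
∂ψ/∂y = 6*x*z + 1
∂ψ/∂z = -4*x^2 + 6*x*y
∇ψ = (-8*x*z + 6*y*z, 6*x*z + 1, -4*x^2 + 6*x*y)
At (-2, -2, -2): (-8, 25, 8).

(-8, 25, 8)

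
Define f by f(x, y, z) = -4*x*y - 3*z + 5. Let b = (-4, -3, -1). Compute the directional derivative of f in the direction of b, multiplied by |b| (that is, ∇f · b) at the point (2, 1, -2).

∂f/∂x = -4*y
∂f/∂y = -4*x
∂f/∂z = -3
∇f at (2, 1, -2) = (-4, -8, -3)
∇f · b = (-4)(-4) + (-8)(-3) + (-3)(-1) = 43

43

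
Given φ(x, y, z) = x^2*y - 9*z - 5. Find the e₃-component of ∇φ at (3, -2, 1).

-9

(∇φ)_3 = ∂φ/∂z = -9
At (3, -2, 1): -9.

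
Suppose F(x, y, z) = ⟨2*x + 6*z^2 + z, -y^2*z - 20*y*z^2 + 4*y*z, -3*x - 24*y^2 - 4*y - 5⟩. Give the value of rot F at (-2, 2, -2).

(∇×F)₁ = ∂F₃/∂y − ∂F₂/∂z = y^2 + 40*y*z - 52*y - 4
(∇×F)₂ = ∂F₁/∂z − ∂F₃/∂x = 12*z + 4
(∇×F)₃ = ∂F₂/∂x − ∂F₁/∂y = 0
∇×F = (y^2 + 40*y*z - 52*y - 4, 12*z + 4, 0)
At (-2, 2, -2): (-264, -20, 0).

(-264, -20, 0)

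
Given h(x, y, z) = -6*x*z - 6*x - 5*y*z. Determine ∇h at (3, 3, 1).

∂h/∂x = -6*z - 6
∂h/∂y = -5*z
∂h/∂z = -6*x - 5*y
∇h = (-6*z - 6, -5*z, -6*x - 5*y)
At (3, 3, 1): (-12, -5, -33).

(-12, -5, -33)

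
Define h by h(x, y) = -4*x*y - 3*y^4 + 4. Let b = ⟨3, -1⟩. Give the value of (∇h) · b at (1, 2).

76

∂h/∂x = -4*y
∂h/∂y = -4*x - 12*y^3
∇h at (1, 2) = (-8, -100)
∇h · b = (-8)(3) + (-100)(-1) = 76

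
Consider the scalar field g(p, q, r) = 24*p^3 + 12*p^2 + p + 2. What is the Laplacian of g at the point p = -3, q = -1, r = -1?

∂²g/∂p² = 24*(6*p + 1)
∂²g/∂q² = 0
∂²g/∂r² = 0
∇²g = 144*p + 24
At (-3, -1, -1): -408.

-408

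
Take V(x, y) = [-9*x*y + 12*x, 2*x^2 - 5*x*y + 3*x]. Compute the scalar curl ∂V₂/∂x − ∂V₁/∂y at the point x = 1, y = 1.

11

∂V₂/∂x = 4*x - 5*y + 3
∂V₁/∂y = -9*x
Scalar curl = 13*x - 5*y + 3
At (1, 1): 11.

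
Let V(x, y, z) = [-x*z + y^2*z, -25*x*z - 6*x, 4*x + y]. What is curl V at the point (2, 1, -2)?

(51, -5, 48)

(∇×V)₁ = ∂V₃/∂y − ∂V₂/∂z = 25*x + 1
(∇×V)₂ = ∂V₁/∂z − ∂V₃/∂x = -x + y^2 - 4
(∇×V)₃ = ∂V₂/∂x − ∂V₁/∂y = -2*y*z - 25*z - 6
∇×V = (25*x + 1, -x + y^2 - 4, -2*y*z - 25*z - 6)
At (2, 1, -2): (51, -5, 48).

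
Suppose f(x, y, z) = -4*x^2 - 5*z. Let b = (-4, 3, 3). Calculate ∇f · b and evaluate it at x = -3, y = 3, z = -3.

∂f/∂x = -8*x
∂f/∂y = 0
∂f/∂z = -5
∇f at (-3, 3, -3) = (24, 0, -5)
∇f · b = (24)(-4) + (0)(3) + (-5)(3) = -111

-111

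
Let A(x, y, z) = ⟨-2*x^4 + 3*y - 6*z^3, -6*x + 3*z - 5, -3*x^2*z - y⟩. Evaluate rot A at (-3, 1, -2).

(∇×A)₁ = ∂A₃/∂y − ∂A₂/∂z = -4
(∇×A)₂ = ∂A₁/∂z − ∂A₃/∂x = 6*x*z - 18*z^2
(∇×A)₃ = ∂A₂/∂x − ∂A₁/∂y = -9
∇×A = (-4, 6*x*z - 18*z^2, -9)
At (-3, 1, -2): (-4, -36, -9).

(-4, -36, -9)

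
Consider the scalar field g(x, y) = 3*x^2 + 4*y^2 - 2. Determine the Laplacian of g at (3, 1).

14

∂²g/∂x² = 6
∂²g/∂y² = 8
∇²g = 14
At (3, 1): 14.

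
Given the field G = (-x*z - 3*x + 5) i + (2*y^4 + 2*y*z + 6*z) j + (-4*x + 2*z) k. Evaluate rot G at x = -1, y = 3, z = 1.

(∇×G)₁ = ∂G₃/∂y − ∂G₂/∂z = -2*y - 6
(∇×G)₂ = ∂G₁/∂z − ∂G₃/∂x = -x + 4
(∇×G)₃ = ∂G₂/∂x − ∂G₁/∂y = 0
∇×G = (-2*y - 6, -x + 4, 0)
At (-1, 3, 1): (-12, 5, 0).

(-12, 5, 0)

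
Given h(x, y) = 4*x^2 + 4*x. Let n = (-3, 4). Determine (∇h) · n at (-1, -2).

12

∂h/∂x = 8*x + 4
∂h/∂y = 0
∇h at (-1, -2) = (-4, 0)
∇h · n = (-4)(-3) + (0)(4) = 12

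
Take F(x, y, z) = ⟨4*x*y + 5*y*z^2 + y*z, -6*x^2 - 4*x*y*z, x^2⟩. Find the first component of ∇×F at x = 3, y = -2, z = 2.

(∇×F)_1 = ∂F₃/∂y − ∂F₂/∂z
= 0 − (-4*x*y)
= 4*x*y
At (3, -2, 2): -24.

-24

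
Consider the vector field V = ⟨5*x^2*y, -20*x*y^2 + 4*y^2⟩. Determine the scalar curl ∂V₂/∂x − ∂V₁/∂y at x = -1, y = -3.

∂V₂/∂x = -20*y^2
∂V₁/∂y = 5*x^2
Scalar curl = -5*x^2 - 20*y^2
At (-1, -3): -185.

-185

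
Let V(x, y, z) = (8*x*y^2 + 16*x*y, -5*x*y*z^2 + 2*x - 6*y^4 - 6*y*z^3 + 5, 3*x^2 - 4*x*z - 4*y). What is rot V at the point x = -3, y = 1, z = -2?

(128, 10, 78)

(∇×V)₁ = ∂V₃/∂y − ∂V₂/∂z = 10*x*y*z + 18*y*z^2 - 4
(∇×V)₂ = ∂V₁/∂z − ∂V₃/∂x = -6*x + 4*z
(∇×V)₃ = ∂V₂/∂x − ∂V₁/∂y = -16*x*y - 16*x - 5*y*z^2 + 2
∇×V = (10*x*y*z + 18*y*z^2 - 4, -6*x + 4*z, -16*x*y - 16*x - 5*y*z^2 + 2)
At (-3, 1, -2): (128, 10, 78).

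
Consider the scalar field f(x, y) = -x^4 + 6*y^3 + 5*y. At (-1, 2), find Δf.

60

∂²f/∂x² = -12*x^2
∂²f/∂y² = 36*y
∇²f = -12*x^2 + 36*y
At (-1, 2): 60.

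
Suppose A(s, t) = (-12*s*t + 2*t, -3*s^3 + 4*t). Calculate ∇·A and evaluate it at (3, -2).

28

∂A₁/∂s = -12*t
∂A₂/∂t = 4
∇·A = -12*t + 4
At (3, -2): 28.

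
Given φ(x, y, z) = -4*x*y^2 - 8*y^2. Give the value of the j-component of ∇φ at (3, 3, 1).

(∇φ)_2 = ∂φ/∂y = -8*x*y - 16*y
At (3, 3, 1): -120.

-120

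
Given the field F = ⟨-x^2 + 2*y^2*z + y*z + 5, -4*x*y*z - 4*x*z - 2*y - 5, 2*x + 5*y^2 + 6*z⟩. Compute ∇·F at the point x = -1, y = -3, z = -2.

∂F₁/∂x = -2*x
∂F₂/∂y = -4*x*z - 2
∂F₃/∂z = 6
∇·F = -4*x*z - 2*x + 4
At (-1, -3, -2): -2.

-2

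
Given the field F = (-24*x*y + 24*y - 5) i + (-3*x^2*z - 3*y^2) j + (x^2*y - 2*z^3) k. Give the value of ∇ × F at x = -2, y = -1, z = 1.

(16, -4, -60)

(∇×F)₁ = ∂F₃/∂y − ∂F₂/∂z = 4*x^2
(∇×F)₂ = ∂F₁/∂z − ∂F₃/∂x = -2*x*y
(∇×F)₃ = ∂F₂/∂x − ∂F₁/∂y = -6*x*z + 24*x - 24
∇×F = (4*x^2, -2*x*y, -6*x*z + 24*x - 24)
At (-2, -1, 1): (16, -4, -60).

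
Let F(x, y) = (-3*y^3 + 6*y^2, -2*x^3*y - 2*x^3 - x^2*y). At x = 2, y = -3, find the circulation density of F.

177

∂F₂/∂x = -6*x^2*y - 6*x^2 - 2*x*y
∂F₁/∂y = -9*y^2 + 12*y
Scalar curl = -6*x^2*y - 6*x^2 - 2*x*y + 9*y^2 - 12*y
At (2, -3): 177.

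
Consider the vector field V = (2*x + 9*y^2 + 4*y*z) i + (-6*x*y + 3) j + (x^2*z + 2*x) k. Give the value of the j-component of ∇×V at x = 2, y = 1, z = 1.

-2

(∇×V)_2 = ∂V₁/∂z − ∂V₃/∂x
= 4*y − (2*x*z + 2)
= -2*x*z + 4*y - 2
At (2, 1, 1): -2.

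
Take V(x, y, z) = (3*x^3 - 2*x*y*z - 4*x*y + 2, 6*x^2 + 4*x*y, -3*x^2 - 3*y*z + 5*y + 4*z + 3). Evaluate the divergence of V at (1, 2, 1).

-1

∂V₁/∂x = 9*x^2 - 2*y*z - 4*y
∂V₂/∂y = 4*x
∂V₃/∂z = -3*y + 4
∇·V = 9*x^2 + 4*x - 2*y*z - 7*y + 4
At (1, 2, 1): -1.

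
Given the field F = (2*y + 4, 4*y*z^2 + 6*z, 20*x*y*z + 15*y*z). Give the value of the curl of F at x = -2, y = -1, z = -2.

(∇×F)₁ = ∂F₃/∂y − ∂F₂/∂z = 20*x*z - 8*y*z + 15*z - 6
(∇×F)₂ = ∂F₁/∂z − ∂F₃/∂x = -20*y*z
(∇×F)₃ = ∂F₂/∂x − ∂F₁/∂y = -2
∇×F = (20*x*z - 8*y*z + 15*z - 6, -20*y*z, -2)
At (-2, -1, -2): (28, -40, -2).

(28, -40, -2)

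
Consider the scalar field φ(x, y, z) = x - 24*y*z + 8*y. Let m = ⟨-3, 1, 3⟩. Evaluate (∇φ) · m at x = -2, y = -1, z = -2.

∂φ/∂x = 1
∂φ/∂y = -24*z + 8
∂φ/∂z = -24*y
∇φ at (-2, -1, -2) = (1, 56, 24)
∇φ · m = (1)(-3) + (56)(1) + (24)(3) = 125

125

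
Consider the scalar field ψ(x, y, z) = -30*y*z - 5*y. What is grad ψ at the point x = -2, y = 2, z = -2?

∂ψ/∂x = 0
∂ψ/∂y = -30*z - 5
∂ψ/∂z = -30*y
∇ψ = (0, -30*z - 5, -30*y)
At (-2, 2, -2): (0, 55, -60).

(0, 55, -60)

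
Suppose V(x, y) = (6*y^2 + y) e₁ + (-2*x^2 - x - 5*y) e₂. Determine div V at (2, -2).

∂V₁/∂x = 0
∂V₂/∂y = -5
∇·V = -5
At (2, -2): -5.

-5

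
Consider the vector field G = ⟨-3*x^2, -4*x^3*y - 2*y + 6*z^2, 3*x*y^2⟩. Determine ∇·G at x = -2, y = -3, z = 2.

∂G₁/∂x = -6*x
∂G₂/∂y = -4*x^3 - 2
∂G₃/∂z = 0
∇·G = -4*x^3 - 6*x - 2
At (-2, -3, 2): 42.

42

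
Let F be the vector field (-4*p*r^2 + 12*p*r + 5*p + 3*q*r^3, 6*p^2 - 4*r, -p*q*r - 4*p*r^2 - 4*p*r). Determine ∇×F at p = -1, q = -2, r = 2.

(∇×F)₁ = ∂F₃/∂q − ∂F₂/∂r = -p*r + 4
(∇×F)₂ = ∂F₁/∂r − ∂F₃/∂p = -8*p*r + 12*p + 9*q*r^2 + q*r + 4*r^2 + 4*r
(∇×F)₃ = ∂F₂/∂p − ∂F₁/∂q = 12*p - 3*r^3
∇×F = (-p*r + 4, -8*p*r + 12*p + 9*q*r^2 + q*r + 4*r^2 + 4*r, 12*p - 3*r^3)
At (-1, -2, 2): (6, -48, -36).

(6, -48, -36)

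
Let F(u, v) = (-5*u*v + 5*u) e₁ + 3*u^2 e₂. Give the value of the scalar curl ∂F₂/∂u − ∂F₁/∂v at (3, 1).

∂F₂/∂u = 6*u
∂F₁/∂v = -5*u
Scalar curl = 11*u
At (3, 1): 33.

33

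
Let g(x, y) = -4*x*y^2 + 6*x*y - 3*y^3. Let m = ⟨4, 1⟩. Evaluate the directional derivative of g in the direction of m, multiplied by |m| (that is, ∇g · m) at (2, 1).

-5

∂g/∂x = -4*y^2 + 6*y
∂g/∂y = -8*x*y + 6*x - 9*y^2
∇g at (2, 1) = (2, -13)
∇g · m = (2)(4) + (-13)(1) = -5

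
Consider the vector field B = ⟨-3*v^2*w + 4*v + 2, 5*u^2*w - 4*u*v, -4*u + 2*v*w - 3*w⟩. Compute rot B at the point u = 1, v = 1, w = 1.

(-3, 1, 8)

(∇×B)₁ = ∂B₃/∂v − ∂B₂/∂w = -5*u^2 + 2*w
(∇×B)₂ = ∂B₁/∂w − ∂B₃/∂u = -3*v^2 + 4
(∇×B)₃ = ∂B₂/∂u − ∂B₁/∂v = 10*u*w + 6*v*w - 4*v - 4
∇×B = (-5*u^2 + 2*w, -3*v^2 + 4, 10*u*w + 6*v*w - 4*v - 4)
At (1, 1, 1): (-3, 1, 8).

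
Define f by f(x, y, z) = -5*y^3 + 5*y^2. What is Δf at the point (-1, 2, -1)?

∂²f/∂x² = 0
∂²f/∂y² = 10*(-3*y + 1)
∂²f/∂z² = 0
∇²f = -30*y + 10
At (-1, 2, -1): -50.

-50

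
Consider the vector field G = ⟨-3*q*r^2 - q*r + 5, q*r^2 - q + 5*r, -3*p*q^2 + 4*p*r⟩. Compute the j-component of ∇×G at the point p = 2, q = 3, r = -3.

90

(∇×G)_2 = ∂G₁/∂r − ∂G₃/∂p
= -6*q*r - q − (-3*q^2 + 4*r)
= 3*q^2 - 6*q*r - q - 4*r
At (2, 3, -3): 90.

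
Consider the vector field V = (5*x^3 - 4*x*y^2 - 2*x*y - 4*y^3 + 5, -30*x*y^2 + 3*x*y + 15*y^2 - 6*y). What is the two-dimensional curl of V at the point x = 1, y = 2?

∂V₂/∂x = -30*y^2 + 3*y
∂V₁/∂y = -8*x*y - 2*x - 12*y^2
Scalar curl = 8*x*y + 2*x - 18*y^2 + 3*y
At (1, 2): -48.

-48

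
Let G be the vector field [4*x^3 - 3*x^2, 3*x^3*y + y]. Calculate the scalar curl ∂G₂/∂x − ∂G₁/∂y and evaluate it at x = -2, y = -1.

-36

∂G₂/∂x = 9*x^2*y
∂G₁/∂y = 0
Scalar curl = 9*x^2*y
At (-2, -1): -36.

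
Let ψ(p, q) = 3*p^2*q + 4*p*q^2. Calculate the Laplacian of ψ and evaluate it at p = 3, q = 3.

∂²ψ/∂p² = 6*q
∂²ψ/∂q² = 8*p
∇²ψ = 8*p + 6*q
At (3, 3): 42.

42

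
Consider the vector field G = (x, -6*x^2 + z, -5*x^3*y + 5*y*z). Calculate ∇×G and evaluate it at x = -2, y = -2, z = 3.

(54, -120, 24)

(∇×G)₁ = ∂G₃/∂y − ∂G₂/∂z = -5*x^3 + 5*z - 1
(∇×G)₂ = ∂G₁/∂z − ∂G₃/∂x = 15*x^2*y
(∇×G)₃ = ∂G₂/∂x − ∂G₁/∂y = -12*x
∇×G = (-5*x^3 + 5*z - 1, 15*x^2*y, -12*x)
At (-2, -2, 3): (54, -120, 24).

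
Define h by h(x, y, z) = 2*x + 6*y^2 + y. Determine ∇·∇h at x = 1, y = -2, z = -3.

∂²h/∂x² = 0
∂²h/∂y² = 12
∂²h/∂z² = 0
∇²h = 12
At (1, -2, -3): 12.

12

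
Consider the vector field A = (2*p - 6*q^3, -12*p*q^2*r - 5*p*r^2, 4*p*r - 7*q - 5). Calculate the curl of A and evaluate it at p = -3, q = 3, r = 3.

(-421, -12, -207)

(∇×A)₁ = ∂A₃/∂q − ∂A₂/∂r = 12*p*q^2 + 10*p*r - 7
(∇×A)₂ = ∂A₁/∂r − ∂A₃/∂p = -4*r
(∇×A)₃ = ∂A₂/∂p − ∂A₁/∂q = -12*q^2*r + 18*q^2 - 5*r^2
∇×A = (12*p*q^2 + 10*p*r - 7, -4*r, -12*q^2*r + 18*q^2 - 5*r^2)
At (-3, 3, 3): (-421, -12, -207).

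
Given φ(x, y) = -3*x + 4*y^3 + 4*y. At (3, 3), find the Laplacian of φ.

∂²φ/∂x² = 0
∂²φ/∂y² = 24*y
∇²φ = 24*y
At (3, 3): 72.

72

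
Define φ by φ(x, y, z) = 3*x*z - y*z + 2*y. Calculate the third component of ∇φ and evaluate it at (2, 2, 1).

4

(∇φ)_3 = ∂φ/∂z = 3*x - y
At (2, 2, 1): 4.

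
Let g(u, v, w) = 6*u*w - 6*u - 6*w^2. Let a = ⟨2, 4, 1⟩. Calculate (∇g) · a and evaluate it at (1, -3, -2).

∂g/∂u = 6*w - 6
∂g/∂v = 0
∂g/∂w = 6*u - 12*w
∇g at (1, -3, -2) = (-18, 0, 30)
∇g · a = (-18)(2) + (0)(4) + (30)(1) = -6

-6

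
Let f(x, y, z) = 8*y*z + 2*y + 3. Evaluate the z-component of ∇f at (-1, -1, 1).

-8

(∇f)_3 = ∂f/∂z = 8*y
At (-1, -1, 1): -8.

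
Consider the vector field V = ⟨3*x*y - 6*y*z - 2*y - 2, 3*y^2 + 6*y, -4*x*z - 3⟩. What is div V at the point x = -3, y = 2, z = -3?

36

∂V₁/∂x = 3*y
∂V₂/∂y = 6*y + 6
∂V₃/∂z = -4*x
∇·V = -4*x + 9*y + 6
At (-3, 2, -3): 36.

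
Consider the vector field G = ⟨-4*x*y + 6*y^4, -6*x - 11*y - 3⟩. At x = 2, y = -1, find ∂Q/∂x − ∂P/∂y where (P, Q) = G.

26

∂G₂/∂x = -6
∂G₁/∂y = -4*x + 24*y^3
Scalar curl = 4*x - 24*y^3 - 6
At (2, -1): 26.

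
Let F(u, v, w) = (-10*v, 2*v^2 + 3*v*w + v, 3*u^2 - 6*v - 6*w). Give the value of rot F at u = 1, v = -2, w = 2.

(∇×F)₁ = ∂F₃/∂v − ∂F₂/∂w = -3*v - 6
(∇×F)₂ = ∂F₁/∂w − ∂F₃/∂u = -6*u
(∇×F)₃ = ∂F₂/∂u − ∂F₁/∂v = 10
∇×F = (-3*v - 6, -6*u, 10)
At (1, -2, 2): (0, -6, 10).

(0, -6, 10)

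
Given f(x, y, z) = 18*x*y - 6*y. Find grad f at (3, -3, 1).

(-54, 48, 0)

∂f/∂x = 18*y
∂f/∂y = 18*x - 6
∂f/∂z = 0
∇f = (18*y, 18*x - 6, 0)
At (3, -3, 1): (-54, 48, 0).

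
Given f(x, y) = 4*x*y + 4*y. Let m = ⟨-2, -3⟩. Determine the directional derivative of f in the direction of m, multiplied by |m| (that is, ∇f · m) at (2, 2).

-52

∂f/∂x = 4*y
∂f/∂y = 4*x + 4
∇f at (2, 2) = (8, 12)
∇f · m = (8)(-2) + (12)(-3) = -52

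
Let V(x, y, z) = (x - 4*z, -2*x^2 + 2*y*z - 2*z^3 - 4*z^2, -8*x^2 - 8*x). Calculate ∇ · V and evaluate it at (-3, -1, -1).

-1

∂V₁/∂x = 1
∂V₂/∂y = 2*z
∂V₃/∂z = 0
∇·V = 2*z + 1
At (-3, -1, -1): -1.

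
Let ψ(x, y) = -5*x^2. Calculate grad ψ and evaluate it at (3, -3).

(-30, 0)

∂ψ/∂x = -10*x
∂ψ/∂y = 0
∇ψ = (-10*x, 0)
At (3, -3): (-30, 0).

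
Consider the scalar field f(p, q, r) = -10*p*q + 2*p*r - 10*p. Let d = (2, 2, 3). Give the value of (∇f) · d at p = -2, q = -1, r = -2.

20

∂f/∂p = -10*q + 2*r - 10
∂f/∂q = -10*p
∂f/∂r = 2*p
∇f at (-2, -1, -2) = (-4, 20, -4)
∇f · d = (-4)(2) + (20)(2) + (-4)(3) = 20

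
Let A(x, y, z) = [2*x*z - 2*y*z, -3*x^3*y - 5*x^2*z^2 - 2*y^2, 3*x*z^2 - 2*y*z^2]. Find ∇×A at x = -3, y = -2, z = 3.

(252, -29, 438)

(∇×A)₁ = ∂A₃/∂y − ∂A₂/∂z = 10*x^2*z - 2*z^2
(∇×A)₂ = ∂A₁/∂z − ∂A₃/∂x = 2*x - 2*y - 3*z^2
(∇×A)₃ = ∂A₂/∂x − ∂A₁/∂y = -9*x^2*y - 10*x*z^2 + 2*z
∇×A = (10*x^2*z - 2*z^2, 2*x - 2*y - 3*z^2, -9*x^2*y - 10*x*z^2 + 2*z)
At (-3, -2, 3): (252, -29, 438).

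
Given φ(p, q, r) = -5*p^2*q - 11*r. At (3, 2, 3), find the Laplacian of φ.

∂²φ/∂p² = -10*q
∂²φ/∂q² = 0
∂²φ/∂r² = 0
∇²φ = -10*q
At (3, 2, 3): -20.

-20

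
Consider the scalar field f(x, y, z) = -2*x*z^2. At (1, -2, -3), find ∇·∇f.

∂²f/∂x² = 0
∂²f/∂y² = 0
∂²f/∂z² = -4*x
∇²f = -4*x
At (1, -2, -3): -4.

-4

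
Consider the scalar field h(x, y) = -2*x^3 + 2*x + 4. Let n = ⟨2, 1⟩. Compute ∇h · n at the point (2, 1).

∂h/∂x = -6*x^2 + 2
∂h/∂y = 0
∇h at (2, 1) = (-22, 0)
∇h · n = (-22)(2) + (0)(1) = -44

-44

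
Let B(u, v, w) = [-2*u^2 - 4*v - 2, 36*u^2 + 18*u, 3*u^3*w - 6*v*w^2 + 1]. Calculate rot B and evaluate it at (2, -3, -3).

(∇×B)₁ = ∂B₃/∂v − ∂B₂/∂w = -6*w^2
(∇×B)₂ = ∂B₁/∂w − ∂B₃/∂u = -9*u^2*w
(∇×B)₃ = ∂B₂/∂u − ∂B₁/∂v = 72*u + 22
∇×B = (-6*w^2, -9*u^2*w, 72*u + 22)
At (2, -3, -3): (-54, 108, 166).

(-54, 108, 166)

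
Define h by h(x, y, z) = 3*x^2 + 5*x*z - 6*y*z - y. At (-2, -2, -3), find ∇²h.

∂²h/∂x² = 6
∂²h/∂y² = 0
∂²h/∂z² = 0
∇²h = 6
At (-2, -2, -3): 6.

6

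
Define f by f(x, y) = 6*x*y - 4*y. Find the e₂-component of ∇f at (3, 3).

14

(∇f)_2 = ∂f/∂y = 6*x - 4
At (3, 3): 14.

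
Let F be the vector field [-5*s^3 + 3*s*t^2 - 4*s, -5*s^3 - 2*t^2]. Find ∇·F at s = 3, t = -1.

∂F₁/∂s = -15*s^2 + 3*t^2 - 4
∂F₂/∂t = -4*t
∇·F = -15*s^2 + 3*t^2 - 4*t - 4
At (3, -1): -132.

-132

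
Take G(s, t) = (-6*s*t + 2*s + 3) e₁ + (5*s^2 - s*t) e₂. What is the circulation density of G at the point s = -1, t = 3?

∂G₂/∂s = 10*s - t
∂G₁/∂t = -6*s
Scalar curl = 16*s - t
At (-1, 3): -19.

-19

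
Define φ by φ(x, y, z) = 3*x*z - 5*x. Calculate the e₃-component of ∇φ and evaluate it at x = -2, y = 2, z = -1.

(∇φ)_3 = ∂φ/∂z = 3*x
At (-2, 2, -1): -6.

-6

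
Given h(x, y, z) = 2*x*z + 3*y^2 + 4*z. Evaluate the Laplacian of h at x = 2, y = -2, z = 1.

6

∂²h/∂x² = 0
∂²h/∂y² = 6
∂²h/∂z² = 0
∇²h = 6
At (2, -2, 1): 6.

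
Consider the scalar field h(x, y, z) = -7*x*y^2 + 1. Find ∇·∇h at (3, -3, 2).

-42

∂²h/∂x² = 0
∂²h/∂y² = -14*x
∂²h/∂z² = 0
∇²h = -14*x
At (3, -3, 2): -42.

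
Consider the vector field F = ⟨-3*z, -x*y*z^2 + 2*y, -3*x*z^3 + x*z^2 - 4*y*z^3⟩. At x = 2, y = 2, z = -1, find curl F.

(∇×F)₁ = ∂F₃/∂y − ∂F₂/∂z = 2*x*y*z - 4*z^3
(∇×F)₂ = ∂F₁/∂z − ∂F₃/∂x = 3*z^3 - z^2 - 3
(∇×F)₃ = ∂F₂/∂x − ∂F₁/∂y = -y*z^2
∇×F = (2*x*y*z - 4*z^3, 3*z^3 - z^2 - 3, -y*z^2)
At (2, 2, -1): (-4, -7, -2).

(-4, -7, -2)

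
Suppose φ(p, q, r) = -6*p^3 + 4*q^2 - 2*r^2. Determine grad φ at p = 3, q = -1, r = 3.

∂φ/∂p = -18*p^2
∂φ/∂q = 8*q
∂φ/∂r = -4*r
∇φ = (-18*p^2, 8*q, -4*r)
At (3, -1, 3): (-162, -8, -12).

(-162, -8, -12)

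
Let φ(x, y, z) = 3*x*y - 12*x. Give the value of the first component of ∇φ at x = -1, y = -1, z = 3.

(∇φ)_1 = ∂φ/∂x = 3*y - 12
At (-1, -1, 3): -15.

-15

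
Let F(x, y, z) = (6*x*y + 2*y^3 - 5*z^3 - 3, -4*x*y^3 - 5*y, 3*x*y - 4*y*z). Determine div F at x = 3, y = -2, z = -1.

∂F₁/∂x = 6*y
∂F₂/∂y = -12*x*y^2 - 5
∂F₃/∂z = -4*y
∇·F = -12*x*y^2 + 2*y - 5
At (3, -2, -1): -153.

-153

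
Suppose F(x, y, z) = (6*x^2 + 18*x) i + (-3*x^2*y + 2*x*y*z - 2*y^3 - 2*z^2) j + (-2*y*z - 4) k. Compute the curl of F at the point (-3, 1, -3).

(0, 0, 12)

(∇×F)₁ = ∂F₃/∂y − ∂F₂/∂z = -2*x*y + 2*z
(∇×F)₂ = ∂F₁/∂z − ∂F₃/∂x = 0
(∇×F)₃ = ∂F₂/∂x − ∂F₁/∂y = -6*x*y + 2*y*z
∇×F = (-2*x*y + 2*z, 0, -6*x*y + 2*y*z)
At (-3, 1, -3): (0, 0, 12).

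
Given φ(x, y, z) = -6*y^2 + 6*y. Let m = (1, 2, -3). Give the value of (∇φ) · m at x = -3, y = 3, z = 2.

∂φ/∂x = 0
∂φ/∂y = -12*y + 6
∂φ/∂z = 0
∇φ at (-3, 3, 2) = (0, -30, 0)
∇φ · m = (0)(1) + (-30)(2) + (0)(-3) = -60

-60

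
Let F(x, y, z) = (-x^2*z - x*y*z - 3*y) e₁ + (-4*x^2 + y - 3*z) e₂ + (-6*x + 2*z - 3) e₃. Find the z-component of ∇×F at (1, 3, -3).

-8

(∇×F)_3 = ∂F₂/∂x − ∂F₁/∂y
= -8*x − (-x*z - 3)
= x*z - 8*x + 3
At (1, 3, -3): -8.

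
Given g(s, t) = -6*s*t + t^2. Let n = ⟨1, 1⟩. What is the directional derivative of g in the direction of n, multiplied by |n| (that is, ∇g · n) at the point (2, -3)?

∂g/∂s = -6*t
∂g/∂t = -6*s + 2*t
∇g at (2, -3) = (18, -18)
∇g · n = (18)(1) + (-18)(1) = 0

0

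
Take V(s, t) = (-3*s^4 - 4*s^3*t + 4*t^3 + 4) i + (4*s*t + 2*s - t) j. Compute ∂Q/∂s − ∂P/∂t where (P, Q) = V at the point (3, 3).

∂V₂/∂s = 4*t + 2
∂V₁/∂t = -4*s^3 + 12*t^2
Scalar curl = 4*s^3 - 12*t^2 + 4*t + 2
At (3, 3): 14.

14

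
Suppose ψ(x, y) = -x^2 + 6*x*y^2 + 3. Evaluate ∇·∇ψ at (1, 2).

10

∂²ψ/∂x² = -2
∂²ψ/∂y² = 12*x
∇²ψ = 12*x - 2
At (1, 2): 10.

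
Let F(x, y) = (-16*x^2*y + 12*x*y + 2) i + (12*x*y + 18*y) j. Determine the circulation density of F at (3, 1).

∂F₂/∂x = 12*y
∂F₁/∂y = -16*x^2 + 12*x
Scalar curl = 16*x^2 - 12*x + 12*y
At (3, 1): 120.

120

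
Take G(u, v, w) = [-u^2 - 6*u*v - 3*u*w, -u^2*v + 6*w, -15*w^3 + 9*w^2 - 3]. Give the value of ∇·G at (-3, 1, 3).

-369

∂G₁/∂u = -2*u - 6*v - 3*w
∂G₂/∂v = -u^2
∂G₃/∂w = -45*w^2 + 18*w
∇·G = -u^2 - 2*u - 6*v - 45*w^2 + 15*w
At (-3, 1, 3): -369.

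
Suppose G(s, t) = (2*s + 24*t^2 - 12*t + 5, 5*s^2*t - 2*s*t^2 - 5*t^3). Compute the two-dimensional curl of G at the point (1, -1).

48

∂G₂/∂s = 10*s*t - 2*t^2
∂G₁/∂t = 48*t - 12
Scalar curl = 10*s*t - 2*t^2 - 48*t + 12
At (1, -1): 48.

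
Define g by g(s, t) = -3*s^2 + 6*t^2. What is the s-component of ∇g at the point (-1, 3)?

6

(∇g)_1 = ∂g/∂s = -6*s
At (-1, 3): 6.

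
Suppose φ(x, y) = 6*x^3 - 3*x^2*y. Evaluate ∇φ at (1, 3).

(0, -3)

∂φ/∂x = 18*x^2 - 6*x*y
∂φ/∂y = -3*x^2
∇φ = (18*x^2 - 6*x*y, -3*x^2)
At (1, 3): (0, -3).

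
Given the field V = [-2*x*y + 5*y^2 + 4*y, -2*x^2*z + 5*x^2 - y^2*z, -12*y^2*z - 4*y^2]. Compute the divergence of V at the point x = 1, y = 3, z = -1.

∂V₁/∂x = -2*y
∂V₂/∂y = -2*y*z
∂V₃/∂z = -12*y^2
∇·V = -12*y^2 - 2*y*z - 2*y
At (1, 3, -1): -108.

-108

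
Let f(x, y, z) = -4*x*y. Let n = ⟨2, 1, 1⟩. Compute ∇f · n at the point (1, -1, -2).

∂f/∂x = -4*y
∂f/∂y = -4*x
∂f/∂z = 0
∇f at (1, -1, -2) = (4, -4, 0)
∇f · n = (4)(2) + (-4)(1) + (0)(1) = 4

4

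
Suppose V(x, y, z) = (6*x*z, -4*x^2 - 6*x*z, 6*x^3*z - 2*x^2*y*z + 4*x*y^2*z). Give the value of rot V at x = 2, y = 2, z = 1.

(∇×V)₁ = ∂V₃/∂y − ∂V₂/∂z = -2*x^2*z + 8*x*y*z + 6*x
(∇×V)₂ = ∂V₁/∂z − ∂V₃/∂x = -18*x^2*z + 4*x*y*z + 6*x - 4*y^2*z
(∇×V)₃ = ∂V₂/∂x − ∂V₁/∂y = -8*x - 6*z
∇×V = (-2*x^2*z + 8*x*y*z + 6*x, -18*x^2*z + 4*x*y*z + 6*x - 4*y^2*z, -8*x - 6*z)
At (2, 2, 1): (36, -60, -22).

(36, -60, -22)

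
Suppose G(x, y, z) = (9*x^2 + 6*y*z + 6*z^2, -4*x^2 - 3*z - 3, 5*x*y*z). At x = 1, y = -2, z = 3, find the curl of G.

(18, 54, -26)

(∇×G)₁ = ∂G₃/∂y − ∂G₂/∂z = 5*x*z + 3
(∇×G)₂ = ∂G₁/∂z − ∂G₃/∂x = -5*y*z + 6*y + 12*z
(∇×G)₃ = ∂G₂/∂x − ∂G₁/∂y = -8*x - 6*z
∇×G = (5*x*z + 3, -5*y*z + 6*y + 12*z, -8*x - 6*z)
At (1, -2, 3): (18, 54, -26).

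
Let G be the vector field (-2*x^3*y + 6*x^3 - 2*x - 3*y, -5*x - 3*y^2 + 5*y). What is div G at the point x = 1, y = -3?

∂G₁/∂x = -6*x^2*y + 18*x^2 - 2
∂G₂/∂y = -6*y + 5
∇·G = -6*x^2*y + 18*x^2 - 6*y + 3
At (1, -3): 57.

57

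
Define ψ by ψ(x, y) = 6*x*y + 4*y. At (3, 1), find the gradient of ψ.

(6, 22)

∂ψ/∂x = 6*y
∂ψ/∂y = 6*x + 4
∇ψ = (6*y, 6*x + 4)
At (3, 1): (6, 22).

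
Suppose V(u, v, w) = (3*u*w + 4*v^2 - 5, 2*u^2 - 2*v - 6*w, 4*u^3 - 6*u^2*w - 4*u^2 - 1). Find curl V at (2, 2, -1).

(6, -50, -8)

(∇×V)₁ = ∂V₃/∂v − ∂V₂/∂w = 6
(∇×V)₂ = ∂V₁/∂w − ∂V₃/∂u = -12*u^2 + 12*u*w + 11*u
(∇×V)₃ = ∂V₂/∂u − ∂V₁/∂v = 4*u - 8*v
∇×V = (6, -12*u^2 + 12*u*w + 11*u, 4*u - 8*v)
At (2, 2, -1): (6, -50, -8).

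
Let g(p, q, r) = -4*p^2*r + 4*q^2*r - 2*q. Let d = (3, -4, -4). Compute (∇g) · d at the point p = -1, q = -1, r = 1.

64

∂g/∂p = -8*p*r
∂g/∂q = 8*q*r - 2
∂g/∂r = -4*p^2 + 4*q^2
∇g at (-1, -1, 1) = (8, -10, 0)
∇g · d = (8)(3) + (-10)(-4) + (0)(-4) = 64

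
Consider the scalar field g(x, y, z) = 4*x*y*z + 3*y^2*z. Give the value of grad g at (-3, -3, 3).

(-36, -90, 63)

∂g/∂x = 4*y*z
∂g/∂y = 4*x*z + 6*y*z
∂g/∂z = 4*x*y + 3*y^2
∇g = (4*y*z, 4*x*z + 6*y*z, 4*x*y + 3*y^2)
At (-3, -3, 3): (-36, -90, 63).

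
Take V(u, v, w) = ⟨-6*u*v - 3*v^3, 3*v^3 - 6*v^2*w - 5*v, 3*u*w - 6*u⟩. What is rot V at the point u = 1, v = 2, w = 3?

(24, -3, 42)

(∇×V)₁ = ∂V₃/∂v − ∂V₂/∂w = 6*v^2
(∇×V)₂ = ∂V₁/∂w − ∂V₃/∂u = -3*w + 6
(∇×V)₃ = ∂V₂/∂u − ∂V₁/∂v = 6*u + 9*v^2
∇×V = (6*v^2, -3*w + 6, 6*u + 9*v^2)
At (1, 2, 3): (24, -3, 42).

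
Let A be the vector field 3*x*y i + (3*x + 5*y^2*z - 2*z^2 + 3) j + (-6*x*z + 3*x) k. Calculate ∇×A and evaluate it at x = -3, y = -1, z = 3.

(7, 15, 12)

(∇×A)₁ = ∂A₃/∂y − ∂A₂/∂z = -5*y^2 + 4*z
(∇×A)₂ = ∂A₁/∂z − ∂A₃/∂x = 6*z - 3
(∇×A)₃ = ∂A₂/∂x − ∂A₁/∂y = -3*x + 3
∇×A = (-5*y^2 + 4*z, 6*z - 3, -3*x + 3)
At (-3, -1, 3): (7, 15, 12).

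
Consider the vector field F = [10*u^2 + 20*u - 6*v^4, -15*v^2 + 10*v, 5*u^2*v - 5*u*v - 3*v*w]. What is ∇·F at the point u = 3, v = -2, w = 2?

156

∂F₁/∂u = 20*u + 20
∂F₂/∂v = -30*v + 10
∂F₃/∂w = -3*v
∇·F = 20*u - 33*v + 30
At (3, -2, 2): 156.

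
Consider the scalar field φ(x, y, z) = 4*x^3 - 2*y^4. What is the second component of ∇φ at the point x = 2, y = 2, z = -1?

(∇φ)_2 = ∂φ/∂y = -8*y^3
At (2, 2, -1): -64.

-64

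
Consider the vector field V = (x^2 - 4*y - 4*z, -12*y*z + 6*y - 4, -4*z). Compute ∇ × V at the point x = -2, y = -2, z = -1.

(-24, -4, 4)

(∇×V)₁ = ∂V₃/∂y − ∂V₂/∂z = 12*y
(∇×V)₂ = ∂V₁/∂z − ∂V₃/∂x = -4
(∇×V)₃ = ∂V₂/∂x − ∂V₁/∂y = 4
∇×V = (12*y, -4, 4)
At (-2, -2, -1): (-24, -4, 4).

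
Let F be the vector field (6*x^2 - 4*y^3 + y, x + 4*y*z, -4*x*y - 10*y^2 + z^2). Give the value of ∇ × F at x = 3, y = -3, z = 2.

(∇×F)₁ = ∂F₃/∂y − ∂F₂/∂z = -4*x - 24*y
(∇×F)₂ = ∂F₁/∂z − ∂F₃/∂x = 4*y
(∇×F)₃ = ∂F₂/∂x − ∂F₁/∂y = 12*y^2
∇×F = (-4*x - 24*y, 4*y, 12*y^2)
At (3, -3, 2): (60, -12, 108).

(60, -12, 108)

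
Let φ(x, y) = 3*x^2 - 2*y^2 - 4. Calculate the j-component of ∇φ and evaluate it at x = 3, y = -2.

(∇φ)_2 = ∂φ/∂y = -4*y
At (3, -2): 8.

8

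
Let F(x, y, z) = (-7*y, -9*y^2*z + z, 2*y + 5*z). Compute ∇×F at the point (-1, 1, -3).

(∇×F)₁ = ∂F₃/∂y − ∂F₂/∂z = 9*y^2 + 1
(∇×F)₂ = ∂F₁/∂z − ∂F₃/∂x = 0
(∇×F)₃ = ∂F₂/∂x − ∂F₁/∂y = 7
∇×F = (9*y^2 + 1, 0, 7)
At (-1, 1, -3): (10, 0, 7).

(10, 0, 7)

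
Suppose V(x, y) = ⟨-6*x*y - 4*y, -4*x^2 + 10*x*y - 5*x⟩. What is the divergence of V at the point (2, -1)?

∂V₁/∂x = -6*y
∂V₂/∂y = 10*x
∇·V = 10*x - 6*y
At (2, -1): 26.

26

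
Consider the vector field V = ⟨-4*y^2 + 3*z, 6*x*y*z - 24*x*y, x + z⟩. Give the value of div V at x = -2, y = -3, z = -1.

∂V₁/∂x = 0
∂V₂/∂y = 6*x*z - 24*x
∂V₃/∂z = 1
∇·V = 6*x*z - 24*x + 1
At (-2, -3, -1): 61.

61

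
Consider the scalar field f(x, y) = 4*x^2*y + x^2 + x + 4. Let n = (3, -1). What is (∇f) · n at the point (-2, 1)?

-73

∂f/∂x = 8*x*y + 2*x + 1
∂f/∂y = 4*x^2
∇f at (-2, 1) = (-19, 16)
∇f · n = (-19)(3) + (16)(-1) = -73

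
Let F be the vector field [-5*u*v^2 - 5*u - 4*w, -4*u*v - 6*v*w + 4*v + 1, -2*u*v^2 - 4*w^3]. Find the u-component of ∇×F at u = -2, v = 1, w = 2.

14

(∇×F)_1 = ∂F₃/∂v − ∂F₂/∂w
= -4*u*v − (-6*v)
= -4*u*v + 6*v
At (-2, 1, 2): 14.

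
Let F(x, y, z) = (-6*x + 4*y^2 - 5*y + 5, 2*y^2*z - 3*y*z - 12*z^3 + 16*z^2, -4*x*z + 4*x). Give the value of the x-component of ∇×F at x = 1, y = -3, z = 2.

53

(∇×F)_1 = ∂F₃/∂y − ∂F₂/∂z
= 0 − (2*y^2 - 3*y - 36*z^2 + 32*z)
= -2*y^2 + 3*y + 36*z^2 - 32*z
At (1, -3, 2): 53.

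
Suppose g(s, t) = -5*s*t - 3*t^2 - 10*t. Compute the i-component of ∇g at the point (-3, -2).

(∇g)_1 = ∂g/∂s = -5*t
At (-3, -2): 10.

10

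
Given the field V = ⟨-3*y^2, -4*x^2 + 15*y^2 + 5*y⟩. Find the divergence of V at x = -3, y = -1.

-25

∂V₁/∂x = 0
∂V₂/∂y = 30*y + 5
∇·V = 30*y + 5
At (-3, -1): -25.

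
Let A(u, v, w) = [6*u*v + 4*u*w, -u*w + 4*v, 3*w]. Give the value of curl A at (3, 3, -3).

(3, 12, -15)

(∇×A)₁ = ∂A₃/∂v − ∂A₂/∂w = u
(∇×A)₂ = ∂A₁/∂w − ∂A₃/∂u = 4*u
(∇×A)₃ = ∂A₂/∂u − ∂A₁/∂v = -6*u - w
∇×A = (u, 4*u, -6*u - w)
At (3, 3, -3): (3, 12, -15).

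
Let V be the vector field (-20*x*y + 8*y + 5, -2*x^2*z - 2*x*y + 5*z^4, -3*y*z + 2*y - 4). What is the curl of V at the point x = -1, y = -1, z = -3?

(553, 0, -38)

(∇×V)₁ = ∂V₃/∂y − ∂V₂/∂z = 2*x^2 - 20*z^3 - 3*z + 2
(∇×V)₂ = ∂V₁/∂z − ∂V₃/∂x = 0
(∇×V)₃ = ∂V₂/∂x − ∂V₁/∂y = -4*x*z + 20*x - 2*y - 8
∇×V = (2*x^2 - 20*z^3 - 3*z + 2, 0, -4*x*z + 20*x - 2*y - 8)
At (-1, -1, -3): (553, 0, -38).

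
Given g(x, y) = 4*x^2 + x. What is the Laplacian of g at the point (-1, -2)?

∂²g/∂x² = 8
∂²g/∂y² = 0
∇²g = 8
At (-1, -2): 8.

8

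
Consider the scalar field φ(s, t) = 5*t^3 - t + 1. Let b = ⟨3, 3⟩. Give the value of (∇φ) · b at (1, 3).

402

∂φ/∂s = 0
∂φ/∂t = 15*t^2 - 1
∇φ at (1, 3) = (0, 134)
∇φ · b = (0)(3) + (134)(3) = 402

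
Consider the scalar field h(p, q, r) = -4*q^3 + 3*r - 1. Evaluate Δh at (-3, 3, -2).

∂²h/∂p² = 0
∂²h/∂q² = -24*q
∂²h/∂r² = 0
∇²h = -24*q
At (-3, 3, -2): -72.

-72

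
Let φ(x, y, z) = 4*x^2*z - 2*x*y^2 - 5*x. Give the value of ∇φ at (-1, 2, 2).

(-29, 8, 4)

∂φ/∂x = 8*x*z - 2*y^2 - 5
∂φ/∂y = -4*x*y
∂φ/∂z = 4*x^2
∇φ = (8*x*z - 2*y^2 - 5, -4*x*y, 4*x^2)
At (-1, 2, 2): (-29, 8, 4).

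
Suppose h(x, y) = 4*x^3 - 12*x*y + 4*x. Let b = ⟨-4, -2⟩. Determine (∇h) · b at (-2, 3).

-112

∂h/∂x = 12*x^2 - 12*y + 4
∂h/∂y = -12*x
∇h at (-2, 3) = (16, 24)
∇h · b = (16)(-4) + (24)(-2) = -112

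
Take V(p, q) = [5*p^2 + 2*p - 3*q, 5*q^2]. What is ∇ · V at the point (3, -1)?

∂V₁/∂p = 10*p + 2
∂V₂/∂q = 10*q
∇·V = 10*p + 10*q + 2
At (3, -1): 22.

22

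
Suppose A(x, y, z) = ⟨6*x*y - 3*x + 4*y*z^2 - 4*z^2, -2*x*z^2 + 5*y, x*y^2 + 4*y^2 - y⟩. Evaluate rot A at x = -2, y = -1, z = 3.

(∇×A)₁ = ∂A₃/∂y − ∂A₂/∂z = 2*x*y + 4*x*z + 8*y - 1
(∇×A)₂ = ∂A₁/∂z − ∂A₃/∂x = -y^2 + 8*y*z - 8*z
(∇×A)₃ = ∂A₂/∂x − ∂A₁/∂y = -6*x - 6*z^2
∇×A = (2*x*y + 4*x*z + 8*y - 1, -y^2 + 8*y*z - 8*z, -6*x - 6*z^2)
At (-2, -1, 3): (-29, -49, -42).

(-29, -49, -42)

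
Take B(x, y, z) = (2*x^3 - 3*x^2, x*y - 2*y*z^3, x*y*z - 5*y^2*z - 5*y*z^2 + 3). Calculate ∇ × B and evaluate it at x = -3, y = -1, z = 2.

(-30, 2, -1)

(∇×B)₁ = ∂B₃/∂y − ∂B₂/∂z = x*z + 6*y*z^2 - 10*y*z - 5*z^2
(∇×B)₂ = ∂B₁/∂z − ∂B₃/∂x = -y*z
(∇×B)₃ = ∂B₂/∂x − ∂B₁/∂y = y
∇×B = (x*z + 6*y*z^2 - 10*y*z - 5*z^2, -y*z, y)
At (-3, -1, 2): (-30, 2, -1).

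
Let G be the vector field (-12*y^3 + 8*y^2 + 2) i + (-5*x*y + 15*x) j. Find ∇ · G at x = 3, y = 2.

-15

∂G₁/∂x = 0
∂G₂/∂y = -5*x
∇·G = -5*x
At (3, 2): -15.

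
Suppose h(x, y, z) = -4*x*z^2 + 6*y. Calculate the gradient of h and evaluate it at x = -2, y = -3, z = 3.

(-36, 6, 48)

∂h/∂x = -4*z^2
∂h/∂y = 6
∂h/∂z = -8*x*z
∇h = (-4*z^2, 6, -8*x*z)
At (-2, -3, 3): (-36, 6, 48).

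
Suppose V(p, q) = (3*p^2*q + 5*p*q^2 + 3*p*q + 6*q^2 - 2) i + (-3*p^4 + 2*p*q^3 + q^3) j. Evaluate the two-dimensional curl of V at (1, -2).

10

∂V₂/∂p = -12*p^3 + 2*q^3
∂V₁/∂q = 3*p^2 + 10*p*q + 3*p + 12*q
Scalar curl = -12*p^3 - 3*p^2 - 10*p*q - 3*p + 2*q^3 - 12*q
At (1, -2): 10.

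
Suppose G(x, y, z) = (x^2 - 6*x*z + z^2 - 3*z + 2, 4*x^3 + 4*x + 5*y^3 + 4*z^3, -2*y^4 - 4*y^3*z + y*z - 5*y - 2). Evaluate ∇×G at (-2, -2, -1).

(94, 7, 52)

(∇×G)₁ = ∂G₃/∂y − ∂G₂/∂z = -8*y^3 - 12*y^2*z - 12*z^2 + z - 5
(∇×G)₂ = ∂G₁/∂z − ∂G₃/∂x = -6*x + 2*z - 3
(∇×G)₃ = ∂G₂/∂x − ∂G₁/∂y = 12*x^2 + 4
∇×G = (-8*y^3 - 12*y^2*z - 12*z^2 + z - 5, -6*x + 2*z - 3, 12*x^2 + 4)
At (-2, -2, -1): (94, 7, 52).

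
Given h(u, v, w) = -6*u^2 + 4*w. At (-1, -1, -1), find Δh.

∂²h/∂u² = -12
∂²h/∂v² = 0
∂²h/∂w² = 0
∇²h = -12
At (-1, -1, -1): -12.

-12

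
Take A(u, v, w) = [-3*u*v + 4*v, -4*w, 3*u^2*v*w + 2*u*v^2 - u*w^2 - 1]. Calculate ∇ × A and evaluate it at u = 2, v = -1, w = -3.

(-40, -29, 2)

(∇×A)₁ = ∂A₃/∂v − ∂A₂/∂w = 3*u^2*w + 4*u*v + 4
(∇×A)₂ = ∂A₁/∂w − ∂A₃/∂u = -6*u*v*w - 2*v^2 + w^2
(∇×A)₃ = ∂A₂/∂u − ∂A₁/∂v = 3*u - 4
∇×A = (3*u^2*w + 4*u*v + 4, -6*u*v*w - 2*v^2 + w^2, 3*u - 4)
At (2, -1, -3): (-40, -29, 2).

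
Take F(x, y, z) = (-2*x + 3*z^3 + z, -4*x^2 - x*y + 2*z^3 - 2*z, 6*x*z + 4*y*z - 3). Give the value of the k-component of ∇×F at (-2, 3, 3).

(∇×F)_3 = ∂F₂/∂x − ∂F₁/∂y
= -8*x - y − (0)
= -8*x - y
At (-2, 3, 3): 13.

13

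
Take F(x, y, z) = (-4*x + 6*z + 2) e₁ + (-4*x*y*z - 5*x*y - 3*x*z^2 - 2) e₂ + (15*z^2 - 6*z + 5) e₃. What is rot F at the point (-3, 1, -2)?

(24, 6, -9)

(∇×F)₁ = ∂F₃/∂y − ∂F₂/∂z = 4*x*y + 6*x*z
(∇×F)₂ = ∂F₁/∂z − ∂F₃/∂x = 6
(∇×F)₃ = ∂F₂/∂x − ∂F₁/∂y = -4*y*z - 5*y - 3*z^2
∇×F = (4*x*y + 6*x*z, 6, -4*y*z - 5*y - 3*z^2)
At (-3, 1, -2): (24, 6, -9).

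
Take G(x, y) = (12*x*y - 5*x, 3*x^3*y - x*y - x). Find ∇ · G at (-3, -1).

-95

∂G₁/∂x = 12*y - 5
∂G₂/∂y = 3*x^3 - x
∇·G = 3*x^3 - x + 12*y - 5
At (-3, -1): -95.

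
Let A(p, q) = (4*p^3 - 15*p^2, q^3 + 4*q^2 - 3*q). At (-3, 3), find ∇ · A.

246

∂A₁/∂p = 12*p^2 - 30*p
∂A₂/∂q = 3*q^2 + 8*q - 3
∇·A = 12*p^2 - 30*p + 3*q^2 + 8*q - 3
At (-3, 3): 246.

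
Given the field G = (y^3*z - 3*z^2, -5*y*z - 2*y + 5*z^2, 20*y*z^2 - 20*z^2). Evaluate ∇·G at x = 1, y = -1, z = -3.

253

∂G₁/∂x = 0
∂G₂/∂y = -5*z - 2
∂G₃/∂z = 40*y*z - 40*z
∇·G = 40*y*z - 45*z - 2
At (1, -1, -3): 253.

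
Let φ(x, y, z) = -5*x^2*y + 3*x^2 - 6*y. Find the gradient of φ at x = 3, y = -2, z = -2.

∂φ/∂x = -10*x*y + 6*x
∂φ/∂y = -5*x^2 - 6
∂φ/∂z = 0
∇φ = (-10*x*y + 6*x, -5*x^2 - 6, 0)
At (3, -2, -2): (78, -51, 0).

(78, -51, 0)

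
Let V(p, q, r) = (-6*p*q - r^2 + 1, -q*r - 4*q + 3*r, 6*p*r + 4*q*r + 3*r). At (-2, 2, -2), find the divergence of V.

∂V₁/∂p = -6*q
∂V₂/∂q = -r - 4
∂V₃/∂r = 6*p + 4*q + 3
∇·V = 6*p - 2*q - r - 1
At (-2, 2, -2): -15.

-15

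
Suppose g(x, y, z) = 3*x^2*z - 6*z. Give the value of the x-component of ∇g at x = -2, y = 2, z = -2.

24

(∇g)_1 = ∂g/∂x = 6*x*z
At (-2, 2, -2): 24.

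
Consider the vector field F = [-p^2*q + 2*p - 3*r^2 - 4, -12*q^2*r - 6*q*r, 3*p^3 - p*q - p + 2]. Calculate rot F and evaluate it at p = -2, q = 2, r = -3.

(∇×F)₁ = ∂F₃/∂q − ∂F₂/∂r = -p + 12*q^2 + 6*q
(∇×F)₂ = ∂F₁/∂r − ∂F₃/∂p = -9*p^2 + q - 6*r + 1
(∇×F)₃ = ∂F₂/∂p − ∂F₁/∂q = p^2
∇×F = (-p + 12*q^2 + 6*q, -9*p^2 + q - 6*r + 1, p^2)
At (-2, 2, -3): (62, -15, 4).

(62, -15, 4)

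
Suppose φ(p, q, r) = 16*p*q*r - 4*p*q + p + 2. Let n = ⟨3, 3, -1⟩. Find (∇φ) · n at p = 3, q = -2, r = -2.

∂φ/∂p = 16*q*r - 4*q + 1
∂φ/∂q = 16*p*r - 4*p
∂φ/∂r = 16*p*q
∇φ at (3, -2, -2) = (73, -108, -96)
∇φ · n = (73)(3) + (-108)(3) + (-96)(-1) = -9

-9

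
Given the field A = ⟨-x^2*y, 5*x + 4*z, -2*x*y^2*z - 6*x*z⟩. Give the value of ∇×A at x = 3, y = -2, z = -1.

(∇×A)₁ = ∂A₃/∂y − ∂A₂/∂z = -4*x*y*z - 4
(∇×A)₂ = ∂A₁/∂z − ∂A₃/∂x = 2*y^2*z + 6*z
(∇×A)₃ = ∂A₂/∂x − ∂A₁/∂y = x^2 + 5
∇×A = (-4*x*y*z - 4, 2*y^2*z + 6*z, x^2 + 5)
At (3, -2, -1): (-28, -14, 14).

(-28, -14, 14)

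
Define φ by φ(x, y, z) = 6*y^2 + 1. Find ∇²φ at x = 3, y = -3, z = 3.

∂²φ/∂x² = 0
∂²φ/∂y² = 12
∂²φ/∂z² = 0
∇²φ = 12
At (3, -3, 3): 12.

12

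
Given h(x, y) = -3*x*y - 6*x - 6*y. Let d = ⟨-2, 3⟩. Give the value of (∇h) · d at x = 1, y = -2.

∂h/∂x = -3*y - 6
∂h/∂y = -3*x - 6
∇h at (1, -2) = (0, -9)
∇h · d = (0)(-2) + (-9)(3) = -27

-27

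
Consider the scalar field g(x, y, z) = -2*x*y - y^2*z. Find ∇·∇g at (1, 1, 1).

-2

∂²g/∂x² = 0
∂²g/∂y² = -2*z
∂²g/∂z² = 0
∇²g = -2*z
At (1, 1, 1): -2.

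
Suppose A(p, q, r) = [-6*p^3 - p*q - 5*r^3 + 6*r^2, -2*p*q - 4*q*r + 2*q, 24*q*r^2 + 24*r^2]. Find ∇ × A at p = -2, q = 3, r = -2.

(∇×A)₁ = ∂A₃/∂q − ∂A₂/∂r = 4*q + 24*r^2
(∇×A)₂ = ∂A₁/∂r − ∂A₃/∂p = -15*r^2 + 12*r
(∇×A)₃ = ∂A₂/∂p − ∂A₁/∂q = p - 2*q
∇×A = (4*q + 24*r^2, -15*r^2 + 12*r, p - 2*q)
At (-2, 3, -2): (108, -84, -8).

(108, -84, -8)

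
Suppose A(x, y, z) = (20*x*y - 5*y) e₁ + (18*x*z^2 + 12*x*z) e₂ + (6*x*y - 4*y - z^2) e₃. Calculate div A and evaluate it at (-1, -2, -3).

∂A₁/∂x = 20*y
∂A₂/∂y = 0
∂A₃/∂z = -2*z
∇·A = 20*y - 2*z
At (-1, -2, -3): -34.

-34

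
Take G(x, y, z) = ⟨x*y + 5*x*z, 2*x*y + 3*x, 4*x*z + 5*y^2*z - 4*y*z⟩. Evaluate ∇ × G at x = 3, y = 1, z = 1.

(6, 11, 2)

(∇×G)₁ = ∂G₃/∂y − ∂G₂/∂z = 10*y*z - 4*z
(∇×G)₂ = ∂G₁/∂z − ∂G₃/∂x = 5*x - 4*z
(∇×G)₃ = ∂G₂/∂x − ∂G₁/∂y = -x + 2*y + 3
∇×G = (10*y*z - 4*z, 5*x - 4*z, -x + 2*y + 3)
At (3, 1, 1): (6, 11, 2).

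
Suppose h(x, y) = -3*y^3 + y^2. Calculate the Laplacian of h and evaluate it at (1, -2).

∂²h/∂x² = 0
∂²h/∂y² = 2*(-9*y + 1)
∇²h = -18*y + 2
At (1, -2): 38.

38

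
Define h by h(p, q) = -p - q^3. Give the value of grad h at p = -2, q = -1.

∂h/∂p = -1
∂h/∂q = -3*q^2
∇h = (-1, -3*q^2)
At (-2, -1): (-1, -3).

(-1, -3)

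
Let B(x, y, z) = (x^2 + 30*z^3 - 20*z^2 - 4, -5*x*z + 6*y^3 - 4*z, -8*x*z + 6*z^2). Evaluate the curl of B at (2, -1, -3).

(∇×B)₁ = ∂B₃/∂y − ∂B₂/∂z = 5*x + 4
(∇×B)₂ = ∂B₁/∂z − ∂B₃/∂x = 90*z^2 - 32*z
(∇×B)₃ = ∂B₂/∂x − ∂B₁/∂y = -5*z
∇×B = (5*x + 4, 90*z^2 - 32*z, -5*z)
At (2, -1, -3): (14, 906, 15).

(14, 906, 15)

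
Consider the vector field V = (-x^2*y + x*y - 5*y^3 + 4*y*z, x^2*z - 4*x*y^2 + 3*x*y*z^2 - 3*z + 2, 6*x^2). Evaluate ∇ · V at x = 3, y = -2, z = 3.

139

∂V₁/∂x = -2*x*y + y
∂V₂/∂y = -8*x*y + 3*x*z^2
∂V₃/∂z = 0
∇·V = -10*x*y + 3*x*z^2 + y
At (3, -2, 3): 139.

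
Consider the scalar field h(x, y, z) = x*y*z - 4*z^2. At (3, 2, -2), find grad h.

∂h/∂x = y*z
∂h/∂y = x*z
∂h/∂z = x*y - 8*z
∇h = (y*z, x*z, x*y - 8*z)
At (3, 2, -2): (-4, -6, 22).

(-4, -6, 22)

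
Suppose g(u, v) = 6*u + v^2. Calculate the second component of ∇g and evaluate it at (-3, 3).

(∇g)_2 = ∂g/∂v = 2*v
At (-3, 3): 6.

6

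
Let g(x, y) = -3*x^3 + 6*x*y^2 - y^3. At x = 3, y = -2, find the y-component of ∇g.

(∇g)_2 = ∂g/∂y = 12*x*y - 3*y^2
At (3, -2): -84.

-84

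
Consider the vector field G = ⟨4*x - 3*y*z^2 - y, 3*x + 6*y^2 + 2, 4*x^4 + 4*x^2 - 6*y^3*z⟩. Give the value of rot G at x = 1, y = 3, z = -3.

(∇×G)₁ = ∂G₃/∂y − ∂G₂/∂z = -18*y^2*z
(∇×G)₂ = ∂G₁/∂z − ∂G₃/∂x = -16*x^3 - 8*x - 6*y*z
(∇×G)₃ = ∂G₂/∂x − ∂G₁/∂y = 3*z^2 + 4
∇×G = (-18*y^2*z, -16*x^3 - 8*x - 6*y*z, 3*z^2 + 4)
At (1, 3, -3): (486, 30, 31).

(486, 30, 31)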